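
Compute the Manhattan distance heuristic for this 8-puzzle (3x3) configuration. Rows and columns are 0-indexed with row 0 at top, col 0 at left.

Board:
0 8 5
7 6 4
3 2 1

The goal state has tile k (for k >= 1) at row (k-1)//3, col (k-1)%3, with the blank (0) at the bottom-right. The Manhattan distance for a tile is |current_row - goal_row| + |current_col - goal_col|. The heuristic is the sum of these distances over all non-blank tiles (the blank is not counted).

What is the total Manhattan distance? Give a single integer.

Tile 8: at (0,1), goal (2,1), distance |0-2|+|1-1| = 2
Tile 5: at (0,2), goal (1,1), distance |0-1|+|2-1| = 2
Tile 7: at (1,0), goal (2,0), distance |1-2|+|0-0| = 1
Tile 6: at (1,1), goal (1,2), distance |1-1|+|1-2| = 1
Tile 4: at (1,2), goal (1,0), distance |1-1|+|2-0| = 2
Tile 3: at (2,0), goal (0,2), distance |2-0|+|0-2| = 4
Tile 2: at (2,1), goal (0,1), distance |2-0|+|1-1| = 2
Tile 1: at (2,2), goal (0,0), distance |2-0|+|2-0| = 4
Sum: 2 + 2 + 1 + 1 + 2 + 4 + 2 + 4 = 18

Answer: 18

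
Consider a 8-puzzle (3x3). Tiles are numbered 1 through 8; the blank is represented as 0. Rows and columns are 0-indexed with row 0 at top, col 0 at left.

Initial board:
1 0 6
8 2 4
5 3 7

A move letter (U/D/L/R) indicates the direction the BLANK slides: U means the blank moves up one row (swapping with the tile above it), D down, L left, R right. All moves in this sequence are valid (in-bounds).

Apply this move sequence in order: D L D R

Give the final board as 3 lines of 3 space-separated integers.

After move 1 (D):
1 2 6
8 0 4
5 3 7

After move 2 (L):
1 2 6
0 8 4
5 3 7

After move 3 (D):
1 2 6
5 8 4
0 3 7

After move 4 (R):
1 2 6
5 8 4
3 0 7

Answer: 1 2 6
5 8 4
3 0 7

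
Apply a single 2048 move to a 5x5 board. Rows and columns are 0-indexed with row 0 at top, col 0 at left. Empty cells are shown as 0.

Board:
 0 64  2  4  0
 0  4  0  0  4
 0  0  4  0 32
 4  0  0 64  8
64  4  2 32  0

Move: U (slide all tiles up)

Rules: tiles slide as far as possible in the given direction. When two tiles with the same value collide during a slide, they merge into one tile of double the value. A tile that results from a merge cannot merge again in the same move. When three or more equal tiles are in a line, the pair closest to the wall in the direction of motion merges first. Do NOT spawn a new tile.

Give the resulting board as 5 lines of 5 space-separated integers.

Slide up:
col 0: [0, 0, 0, 4, 64] -> [4, 64, 0, 0, 0]
col 1: [64, 4, 0, 0, 4] -> [64, 8, 0, 0, 0]
col 2: [2, 0, 4, 0, 2] -> [2, 4, 2, 0, 0]
col 3: [4, 0, 0, 64, 32] -> [4, 64, 32, 0, 0]
col 4: [0, 4, 32, 8, 0] -> [4, 32, 8, 0, 0]

Answer:  4 64  2  4  4
64  8  4 64 32
 0  0  2 32  8
 0  0  0  0  0
 0  0  0  0  0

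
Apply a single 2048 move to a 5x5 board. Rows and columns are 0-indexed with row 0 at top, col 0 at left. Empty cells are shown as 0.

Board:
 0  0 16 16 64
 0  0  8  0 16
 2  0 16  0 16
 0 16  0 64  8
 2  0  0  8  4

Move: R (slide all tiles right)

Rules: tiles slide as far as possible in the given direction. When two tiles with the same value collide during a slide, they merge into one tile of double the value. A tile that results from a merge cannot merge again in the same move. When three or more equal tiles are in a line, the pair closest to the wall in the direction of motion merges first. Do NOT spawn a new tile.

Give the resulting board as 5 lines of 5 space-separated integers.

Slide right:
row 0: [0, 0, 16, 16, 64] -> [0, 0, 0, 32, 64]
row 1: [0, 0, 8, 0, 16] -> [0, 0, 0, 8, 16]
row 2: [2, 0, 16, 0, 16] -> [0, 0, 0, 2, 32]
row 3: [0, 16, 0, 64, 8] -> [0, 0, 16, 64, 8]
row 4: [2, 0, 0, 8, 4] -> [0, 0, 2, 8, 4]

Answer:  0  0  0 32 64
 0  0  0  8 16
 0  0  0  2 32
 0  0 16 64  8
 0  0  2  8  4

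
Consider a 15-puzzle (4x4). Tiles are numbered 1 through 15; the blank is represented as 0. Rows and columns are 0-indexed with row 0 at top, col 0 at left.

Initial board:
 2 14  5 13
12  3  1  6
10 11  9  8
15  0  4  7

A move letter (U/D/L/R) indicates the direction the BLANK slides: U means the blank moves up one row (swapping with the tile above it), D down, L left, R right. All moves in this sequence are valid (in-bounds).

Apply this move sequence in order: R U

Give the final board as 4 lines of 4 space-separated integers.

Answer:  2 14  5 13
12  3  1  6
10 11  0  8
15  4  9  7

Derivation:
After move 1 (R):
 2 14  5 13
12  3  1  6
10 11  9  8
15  4  0  7

After move 2 (U):
 2 14  5 13
12  3  1  6
10 11  0  8
15  4  9  7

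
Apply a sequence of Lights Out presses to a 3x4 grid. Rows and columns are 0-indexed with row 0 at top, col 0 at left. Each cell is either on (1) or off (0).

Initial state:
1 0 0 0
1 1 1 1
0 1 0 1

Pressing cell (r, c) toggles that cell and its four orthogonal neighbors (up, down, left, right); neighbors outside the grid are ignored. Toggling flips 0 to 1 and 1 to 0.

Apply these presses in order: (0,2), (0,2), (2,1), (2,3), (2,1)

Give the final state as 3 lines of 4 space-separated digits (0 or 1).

After press 1 at (0,2):
1 1 1 1
1 1 0 1
0 1 0 1

After press 2 at (0,2):
1 0 0 0
1 1 1 1
0 1 0 1

After press 3 at (2,1):
1 0 0 0
1 0 1 1
1 0 1 1

After press 4 at (2,3):
1 0 0 0
1 0 1 0
1 0 0 0

After press 5 at (2,1):
1 0 0 0
1 1 1 0
0 1 1 0

Answer: 1 0 0 0
1 1 1 0
0 1 1 0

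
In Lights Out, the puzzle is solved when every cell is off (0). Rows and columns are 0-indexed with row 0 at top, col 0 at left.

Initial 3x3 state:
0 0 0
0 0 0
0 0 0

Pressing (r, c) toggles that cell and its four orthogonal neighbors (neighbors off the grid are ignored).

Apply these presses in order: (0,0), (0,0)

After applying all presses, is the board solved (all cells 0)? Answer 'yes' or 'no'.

Answer: yes

Derivation:
After press 1 at (0,0):
1 1 0
1 0 0
0 0 0

After press 2 at (0,0):
0 0 0
0 0 0
0 0 0

Lights still on: 0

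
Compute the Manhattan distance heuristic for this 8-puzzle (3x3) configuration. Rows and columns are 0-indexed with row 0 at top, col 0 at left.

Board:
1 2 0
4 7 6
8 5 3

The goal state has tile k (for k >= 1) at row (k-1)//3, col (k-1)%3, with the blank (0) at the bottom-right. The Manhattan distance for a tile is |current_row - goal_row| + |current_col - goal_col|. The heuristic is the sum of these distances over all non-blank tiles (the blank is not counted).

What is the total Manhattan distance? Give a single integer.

Tile 1: (0,0)->(0,0) = 0
Tile 2: (0,1)->(0,1) = 0
Tile 4: (1,0)->(1,0) = 0
Tile 7: (1,1)->(2,0) = 2
Tile 6: (1,2)->(1,2) = 0
Tile 8: (2,0)->(2,1) = 1
Tile 5: (2,1)->(1,1) = 1
Tile 3: (2,2)->(0,2) = 2
Sum: 0 + 0 + 0 + 2 + 0 + 1 + 1 + 2 = 6

Answer: 6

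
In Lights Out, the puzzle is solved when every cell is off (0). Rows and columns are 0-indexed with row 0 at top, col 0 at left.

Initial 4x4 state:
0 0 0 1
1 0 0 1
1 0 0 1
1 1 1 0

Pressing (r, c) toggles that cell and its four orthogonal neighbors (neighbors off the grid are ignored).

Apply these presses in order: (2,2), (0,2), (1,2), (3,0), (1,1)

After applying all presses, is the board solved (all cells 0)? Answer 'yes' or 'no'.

Answer: yes

Derivation:
After press 1 at (2,2):
0 0 0 1
1 0 1 1
1 1 1 0
1 1 0 0

After press 2 at (0,2):
0 1 1 0
1 0 0 1
1 1 1 0
1 1 0 0

After press 3 at (1,2):
0 1 0 0
1 1 1 0
1 1 0 0
1 1 0 0

After press 4 at (3,0):
0 1 0 0
1 1 1 0
0 1 0 0
0 0 0 0

After press 5 at (1,1):
0 0 0 0
0 0 0 0
0 0 0 0
0 0 0 0

Lights still on: 0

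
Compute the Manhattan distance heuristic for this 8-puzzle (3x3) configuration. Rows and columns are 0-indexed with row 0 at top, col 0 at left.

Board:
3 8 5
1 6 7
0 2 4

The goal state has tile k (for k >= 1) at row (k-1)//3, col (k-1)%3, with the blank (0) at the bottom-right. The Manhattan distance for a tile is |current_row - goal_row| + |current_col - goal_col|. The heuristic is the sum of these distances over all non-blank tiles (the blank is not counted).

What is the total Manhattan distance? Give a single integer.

Tile 3: (0,0)->(0,2) = 2
Tile 8: (0,1)->(2,1) = 2
Tile 5: (0,2)->(1,1) = 2
Tile 1: (1,0)->(0,0) = 1
Tile 6: (1,1)->(1,2) = 1
Tile 7: (1,2)->(2,0) = 3
Tile 2: (2,1)->(0,1) = 2
Tile 4: (2,2)->(1,0) = 3
Sum: 2 + 2 + 2 + 1 + 1 + 3 + 2 + 3 = 16

Answer: 16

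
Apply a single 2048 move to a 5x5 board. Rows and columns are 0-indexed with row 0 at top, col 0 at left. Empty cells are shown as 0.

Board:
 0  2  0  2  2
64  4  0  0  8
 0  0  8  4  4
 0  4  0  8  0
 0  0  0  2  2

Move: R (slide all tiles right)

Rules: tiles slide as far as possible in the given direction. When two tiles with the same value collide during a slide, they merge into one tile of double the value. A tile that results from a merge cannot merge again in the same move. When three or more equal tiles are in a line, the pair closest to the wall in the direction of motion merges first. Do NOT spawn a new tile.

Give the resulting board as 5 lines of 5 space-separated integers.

Answer:  0  0  0  2  4
 0  0 64  4  8
 0  0  0  8  8
 0  0  0  4  8
 0  0  0  0  4

Derivation:
Slide right:
row 0: [0, 2, 0, 2, 2] -> [0, 0, 0, 2, 4]
row 1: [64, 4, 0, 0, 8] -> [0, 0, 64, 4, 8]
row 2: [0, 0, 8, 4, 4] -> [0, 0, 0, 8, 8]
row 3: [0, 4, 0, 8, 0] -> [0, 0, 0, 4, 8]
row 4: [0, 0, 0, 2, 2] -> [0, 0, 0, 0, 4]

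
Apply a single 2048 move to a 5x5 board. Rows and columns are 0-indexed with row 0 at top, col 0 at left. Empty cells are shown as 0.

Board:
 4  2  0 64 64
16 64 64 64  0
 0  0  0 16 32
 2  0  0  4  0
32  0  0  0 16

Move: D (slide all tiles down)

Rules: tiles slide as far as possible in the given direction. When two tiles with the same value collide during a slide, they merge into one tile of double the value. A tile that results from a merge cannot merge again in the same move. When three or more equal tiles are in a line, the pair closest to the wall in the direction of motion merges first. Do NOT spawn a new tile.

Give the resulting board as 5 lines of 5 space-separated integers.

Slide down:
col 0: [4, 16, 0, 2, 32] -> [0, 4, 16, 2, 32]
col 1: [2, 64, 0, 0, 0] -> [0, 0, 0, 2, 64]
col 2: [0, 64, 0, 0, 0] -> [0, 0, 0, 0, 64]
col 3: [64, 64, 16, 4, 0] -> [0, 0, 128, 16, 4]
col 4: [64, 0, 32, 0, 16] -> [0, 0, 64, 32, 16]

Answer:   0   0   0   0   0
  4   0   0   0   0
 16   0   0 128  64
  2   2   0  16  32
 32  64  64   4  16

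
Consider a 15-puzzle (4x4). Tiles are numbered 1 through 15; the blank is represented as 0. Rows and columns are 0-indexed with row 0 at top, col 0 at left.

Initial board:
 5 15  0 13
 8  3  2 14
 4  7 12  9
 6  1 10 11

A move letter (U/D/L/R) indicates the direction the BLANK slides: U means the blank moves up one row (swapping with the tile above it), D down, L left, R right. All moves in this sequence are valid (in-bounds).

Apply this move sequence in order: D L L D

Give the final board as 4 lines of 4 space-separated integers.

After move 1 (D):
 5 15  2 13
 8  3  0 14
 4  7 12  9
 6  1 10 11

After move 2 (L):
 5 15  2 13
 8  0  3 14
 4  7 12  9
 6  1 10 11

After move 3 (L):
 5 15  2 13
 0  8  3 14
 4  7 12  9
 6  1 10 11

After move 4 (D):
 5 15  2 13
 4  8  3 14
 0  7 12  9
 6  1 10 11

Answer:  5 15  2 13
 4  8  3 14
 0  7 12  9
 6  1 10 11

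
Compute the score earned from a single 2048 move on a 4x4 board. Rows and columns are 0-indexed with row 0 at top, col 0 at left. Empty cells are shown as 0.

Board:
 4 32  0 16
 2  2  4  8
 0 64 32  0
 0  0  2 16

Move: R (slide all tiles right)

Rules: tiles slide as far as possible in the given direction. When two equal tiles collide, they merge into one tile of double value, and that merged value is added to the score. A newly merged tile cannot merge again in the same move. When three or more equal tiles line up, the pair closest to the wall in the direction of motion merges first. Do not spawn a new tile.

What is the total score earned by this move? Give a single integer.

Slide right:
row 0: [4, 32, 0, 16] -> [0, 4, 32, 16]  score +0 (running 0)
row 1: [2, 2, 4, 8] -> [0, 4, 4, 8]  score +4 (running 4)
row 2: [0, 64, 32, 0] -> [0, 0, 64, 32]  score +0 (running 4)
row 3: [0, 0, 2, 16] -> [0, 0, 2, 16]  score +0 (running 4)
Board after move:
 0  4 32 16
 0  4  4  8
 0  0 64 32
 0  0  2 16

Answer: 4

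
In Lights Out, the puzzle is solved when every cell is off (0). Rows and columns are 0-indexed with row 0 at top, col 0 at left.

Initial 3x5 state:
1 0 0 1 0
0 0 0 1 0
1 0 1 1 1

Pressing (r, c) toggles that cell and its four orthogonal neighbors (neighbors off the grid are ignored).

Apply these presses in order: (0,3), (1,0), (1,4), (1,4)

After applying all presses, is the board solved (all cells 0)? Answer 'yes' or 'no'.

Answer: no

Derivation:
After press 1 at (0,3):
1 0 1 0 1
0 0 0 0 0
1 0 1 1 1

After press 2 at (1,0):
0 0 1 0 1
1 1 0 0 0
0 0 1 1 1

After press 3 at (1,4):
0 0 1 0 0
1 1 0 1 1
0 0 1 1 0

After press 4 at (1,4):
0 0 1 0 1
1 1 0 0 0
0 0 1 1 1

Lights still on: 7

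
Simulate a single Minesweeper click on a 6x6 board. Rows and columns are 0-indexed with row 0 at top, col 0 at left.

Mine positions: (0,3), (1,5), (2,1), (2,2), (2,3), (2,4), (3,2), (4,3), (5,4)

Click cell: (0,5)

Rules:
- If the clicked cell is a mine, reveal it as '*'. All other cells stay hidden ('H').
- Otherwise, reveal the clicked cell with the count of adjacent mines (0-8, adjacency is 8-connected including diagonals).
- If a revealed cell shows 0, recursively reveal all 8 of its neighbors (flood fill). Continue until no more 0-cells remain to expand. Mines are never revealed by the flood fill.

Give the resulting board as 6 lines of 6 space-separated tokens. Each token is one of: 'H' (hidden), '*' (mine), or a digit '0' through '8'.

H H H H H 1
H H H H H H
H H H H H H
H H H H H H
H H H H H H
H H H H H H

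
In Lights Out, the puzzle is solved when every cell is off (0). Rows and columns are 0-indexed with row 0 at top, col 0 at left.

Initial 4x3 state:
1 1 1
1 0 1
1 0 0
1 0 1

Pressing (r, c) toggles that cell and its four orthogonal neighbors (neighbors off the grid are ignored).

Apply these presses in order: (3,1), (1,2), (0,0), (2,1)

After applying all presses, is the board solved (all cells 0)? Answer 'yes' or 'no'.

After press 1 at (3,1):
1 1 1
1 0 1
1 1 0
0 1 0

After press 2 at (1,2):
1 1 0
1 1 0
1 1 1
0 1 0

After press 3 at (0,0):
0 0 0
0 1 0
1 1 1
0 1 0

After press 4 at (2,1):
0 0 0
0 0 0
0 0 0
0 0 0

Lights still on: 0

Answer: yes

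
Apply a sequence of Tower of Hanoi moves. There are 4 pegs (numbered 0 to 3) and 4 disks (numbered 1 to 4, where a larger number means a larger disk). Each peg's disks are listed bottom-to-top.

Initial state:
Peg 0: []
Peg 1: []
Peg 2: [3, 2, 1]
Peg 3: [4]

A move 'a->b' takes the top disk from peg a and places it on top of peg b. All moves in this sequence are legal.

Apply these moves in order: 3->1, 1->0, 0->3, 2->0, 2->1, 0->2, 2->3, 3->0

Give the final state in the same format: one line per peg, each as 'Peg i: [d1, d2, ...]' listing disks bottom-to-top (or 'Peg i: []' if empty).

Answer: Peg 0: [1]
Peg 1: [2]
Peg 2: [3]
Peg 3: [4]

Derivation:
After move 1 (3->1):
Peg 0: []
Peg 1: [4]
Peg 2: [3, 2, 1]
Peg 3: []

After move 2 (1->0):
Peg 0: [4]
Peg 1: []
Peg 2: [3, 2, 1]
Peg 3: []

After move 3 (0->3):
Peg 0: []
Peg 1: []
Peg 2: [3, 2, 1]
Peg 3: [4]

After move 4 (2->0):
Peg 0: [1]
Peg 1: []
Peg 2: [3, 2]
Peg 3: [4]

After move 5 (2->1):
Peg 0: [1]
Peg 1: [2]
Peg 2: [3]
Peg 3: [4]

After move 6 (0->2):
Peg 0: []
Peg 1: [2]
Peg 2: [3, 1]
Peg 3: [4]

After move 7 (2->3):
Peg 0: []
Peg 1: [2]
Peg 2: [3]
Peg 3: [4, 1]

After move 8 (3->0):
Peg 0: [1]
Peg 1: [2]
Peg 2: [3]
Peg 3: [4]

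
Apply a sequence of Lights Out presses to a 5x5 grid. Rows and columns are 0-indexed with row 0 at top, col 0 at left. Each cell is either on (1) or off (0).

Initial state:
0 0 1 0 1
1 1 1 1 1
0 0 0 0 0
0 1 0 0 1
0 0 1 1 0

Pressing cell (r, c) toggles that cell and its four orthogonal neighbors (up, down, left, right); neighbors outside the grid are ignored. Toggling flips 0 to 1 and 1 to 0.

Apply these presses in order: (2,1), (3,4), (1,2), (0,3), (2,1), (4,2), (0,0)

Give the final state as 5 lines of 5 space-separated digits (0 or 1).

After press 1 at (2,1):
0 0 1 0 1
1 0 1 1 1
1 1 1 0 0
0 0 0 0 1
0 0 1 1 0

After press 2 at (3,4):
0 0 1 0 1
1 0 1 1 1
1 1 1 0 1
0 0 0 1 0
0 0 1 1 1

After press 3 at (1,2):
0 0 0 0 1
1 1 0 0 1
1 1 0 0 1
0 0 0 1 0
0 0 1 1 1

After press 4 at (0,3):
0 0 1 1 0
1 1 0 1 1
1 1 0 0 1
0 0 0 1 0
0 0 1 1 1

After press 5 at (2,1):
0 0 1 1 0
1 0 0 1 1
0 0 1 0 1
0 1 0 1 0
0 0 1 1 1

After press 6 at (4,2):
0 0 1 1 0
1 0 0 1 1
0 0 1 0 1
0 1 1 1 0
0 1 0 0 1

After press 7 at (0,0):
1 1 1 1 0
0 0 0 1 1
0 0 1 0 1
0 1 1 1 0
0 1 0 0 1

Answer: 1 1 1 1 0
0 0 0 1 1
0 0 1 0 1
0 1 1 1 0
0 1 0 0 1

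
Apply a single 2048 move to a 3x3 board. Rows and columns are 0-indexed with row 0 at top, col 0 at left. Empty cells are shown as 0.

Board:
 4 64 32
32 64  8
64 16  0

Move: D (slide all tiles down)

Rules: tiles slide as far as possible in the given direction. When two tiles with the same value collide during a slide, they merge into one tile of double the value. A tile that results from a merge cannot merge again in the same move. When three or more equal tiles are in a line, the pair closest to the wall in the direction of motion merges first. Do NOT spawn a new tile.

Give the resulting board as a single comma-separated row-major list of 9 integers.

Answer: 4, 0, 0, 32, 128, 32, 64, 16, 8

Derivation:
Slide down:
col 0: [4, 32, 64] -> [4, 32, 64]
col 1: [64, 64, 16] -> [0, 128, 16]
col 2: [32, 8, 0] -> [0, 32, 8]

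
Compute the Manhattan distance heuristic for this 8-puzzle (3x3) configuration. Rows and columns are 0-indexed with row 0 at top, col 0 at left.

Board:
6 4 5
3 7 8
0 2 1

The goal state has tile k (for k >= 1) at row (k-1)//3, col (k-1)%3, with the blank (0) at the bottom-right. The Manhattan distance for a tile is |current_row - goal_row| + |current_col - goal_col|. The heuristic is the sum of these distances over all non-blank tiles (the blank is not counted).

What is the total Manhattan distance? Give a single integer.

Tile 6: at (0,0), goal (1,2), distance |0-1|+|0-2| = 3
Tile 4: at (0,1), goal (1,0), distance |0-1|+|1-0| = 2
Tile 5: at (0,2), goal (1,1), distance |0-1|+|2-1| = 2
Tile 3: at (1,0), goal (0,2), distance |1-0|+|0-2| = 3
Tile 7: at (1,1), goal (2,0), distance |1-2|+|1-0| = 2
Tile 8: at (1,2), goal (2,1), distance |1-2|+|2-1| = 2
Tile 2: at (2,1), goal (0,1), distance |2-0|+|1-1| = 2
Tile 1: at (2,2), goal (0,0), distance |2-0|+|2-0| = 4
Sum: 3 + 2 + 2 + 3 + 2 + 2 + 2 + 4 = 20

Answer: 20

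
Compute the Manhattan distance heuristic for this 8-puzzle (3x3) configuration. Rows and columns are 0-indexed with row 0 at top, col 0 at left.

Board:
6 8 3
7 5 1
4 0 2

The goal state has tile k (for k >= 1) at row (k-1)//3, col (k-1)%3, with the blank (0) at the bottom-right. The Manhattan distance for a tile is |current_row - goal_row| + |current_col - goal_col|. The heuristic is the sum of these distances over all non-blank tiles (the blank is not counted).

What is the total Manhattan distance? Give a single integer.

Tile 6: at (0,0), goal (1,2), distance |0-1|+|0-2| = 3
Tile 8: at (0,1), goal (2,1), distance |0-2|+|1-1| = 2
Tile 3: at (0,2), goal (0,2), distance |0-0|+|2-2| = 0
Tile 7: at (1,0), goal (2,0), distance |1-2|+|0-0| = 1
Tile 5: at (1,1), goal (1,1), distance |1-1|+|1-1| = 0
Tile 1: at (1,2), goal (0,0), distance |1-0|+|2-0| = 3
Tile 4: at (2,0), goal (1,0), distance |2-1|+|0-0| = 1
Tile 2: at (2,2), goal (0,1), distance |2-0|+|2-1| = 3
Sum: 3 + 2 + 0 + 1 + 0 + 3 + 1 + 3 = 13

Answer: 13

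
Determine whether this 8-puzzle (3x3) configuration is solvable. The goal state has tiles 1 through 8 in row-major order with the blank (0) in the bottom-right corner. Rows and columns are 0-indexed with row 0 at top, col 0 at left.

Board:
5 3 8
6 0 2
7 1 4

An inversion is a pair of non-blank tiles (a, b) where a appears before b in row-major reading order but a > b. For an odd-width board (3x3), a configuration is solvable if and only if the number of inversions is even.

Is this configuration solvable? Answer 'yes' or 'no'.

Answer: no

Derivation:
Inversions (pairs i<j in row-major order where tile[i] > tile[j] > 0): 17
17 is odd, so the puzzle is not solvable.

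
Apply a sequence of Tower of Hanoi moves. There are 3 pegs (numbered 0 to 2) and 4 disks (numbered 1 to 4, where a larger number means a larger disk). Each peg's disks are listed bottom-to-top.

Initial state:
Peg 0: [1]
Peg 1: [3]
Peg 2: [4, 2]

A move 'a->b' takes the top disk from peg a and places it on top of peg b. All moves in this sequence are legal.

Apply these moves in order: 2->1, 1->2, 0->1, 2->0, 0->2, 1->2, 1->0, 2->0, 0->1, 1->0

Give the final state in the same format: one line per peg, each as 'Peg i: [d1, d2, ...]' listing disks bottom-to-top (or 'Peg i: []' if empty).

After move 1 (2->1):
Peg 0: [1]
Peg 1: [3, 2]
Peg 2: [4]

After move 2 (1->2):
Peg 0: [1]
Peg 1: [3]
Peg 2: [4, 2]

After move 3 (0->1):
Peg 0: []
Peg 1: [3, 1]
Peg 2: [4, 2]

After move 4 (2->0):
Peg 0: [2]
Peg 1: [3, 1]
Peg 2: [4]

After move 5 (0->2):
Peg 0: []
Peg 1: [3, 1]
Peg 2: [4, 2]

After move 6 (1->2):
Peg 0: []
Peg 1: [3]
Peg 2: [4, 2, 1]

After move 7 (1->0):
Peg 0: [3]
Peg 1: []
Peg 2: [4, 2, 1]

After move 8 (2->0):
Peg 0: [3, 1]
Peg 1: []
Peg 2: [4, 2]

After move 9 (0->1):
Peg 0: [3]
Peg 1: [1]
Peg 2: [4, 2]

After move 10 (1->0):
Peg 0: [3, 1]
Peg 1: []
Peg 2: [4, 2]

Answer: Peg 0: [3, 1]
Peg 1: []
Peg 2: [4, 2]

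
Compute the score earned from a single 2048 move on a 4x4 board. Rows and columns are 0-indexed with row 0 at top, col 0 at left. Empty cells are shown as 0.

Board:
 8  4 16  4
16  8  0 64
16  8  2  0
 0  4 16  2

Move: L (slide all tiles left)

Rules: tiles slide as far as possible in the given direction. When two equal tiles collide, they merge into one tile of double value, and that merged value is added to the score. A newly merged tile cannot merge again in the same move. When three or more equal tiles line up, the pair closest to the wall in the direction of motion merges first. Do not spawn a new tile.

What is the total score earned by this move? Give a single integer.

Answer: 0

Derivation:
Slide left:
row 0: [8, 4, 16, 4] -> [8, 4, 16, 4]  score +0 (running 0)
row 1: [16, 8, 0, 64] -> [16, 8, 64, 0]  score +0 (running 0)
row 2: [16, 8, 2, 0] -> [16, 8, 2, 0]  score +0 (running 0)
row 3: [0, 4, 16, 2] -> [4, 16, 2, 0]  score +0 (running 0)
Board after move:
 8  4 16  4
16  8 64  0
16  8  2  0
 4 16  2  0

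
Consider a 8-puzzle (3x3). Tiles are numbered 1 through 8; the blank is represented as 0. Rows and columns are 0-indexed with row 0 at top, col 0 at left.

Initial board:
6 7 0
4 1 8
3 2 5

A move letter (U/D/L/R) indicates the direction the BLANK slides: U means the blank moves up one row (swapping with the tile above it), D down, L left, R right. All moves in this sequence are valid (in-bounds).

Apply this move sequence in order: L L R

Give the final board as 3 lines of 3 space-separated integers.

After move 1 (L):
6 0 7
4 1 8
3 2 5

After move 2 (L):
0 6 7
4 1 8
3 2 5

After move 3 (R):
6 0 7
4 1 8
3 2 5

Answer: 6 0 7
4 1 8
3 2 5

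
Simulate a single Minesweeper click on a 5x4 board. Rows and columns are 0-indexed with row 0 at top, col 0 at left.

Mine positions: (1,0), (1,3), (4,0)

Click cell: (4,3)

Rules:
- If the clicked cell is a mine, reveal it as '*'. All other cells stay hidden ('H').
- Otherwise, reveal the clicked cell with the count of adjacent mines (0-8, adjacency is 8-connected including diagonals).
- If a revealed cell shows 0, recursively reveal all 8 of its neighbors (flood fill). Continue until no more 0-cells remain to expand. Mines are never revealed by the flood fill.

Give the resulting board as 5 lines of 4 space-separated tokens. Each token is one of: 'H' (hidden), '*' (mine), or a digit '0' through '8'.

H H H H
H H H H
H 1 1 1
H 1 0 0
H 1 0 0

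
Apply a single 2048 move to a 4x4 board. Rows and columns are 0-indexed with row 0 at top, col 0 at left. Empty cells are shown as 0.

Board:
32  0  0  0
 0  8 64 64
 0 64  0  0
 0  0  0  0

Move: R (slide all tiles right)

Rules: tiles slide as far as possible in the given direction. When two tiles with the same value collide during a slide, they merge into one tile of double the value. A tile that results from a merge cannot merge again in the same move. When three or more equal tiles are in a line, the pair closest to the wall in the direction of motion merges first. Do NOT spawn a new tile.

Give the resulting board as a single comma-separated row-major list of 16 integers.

Answer: 0, 0, 0, 32, 0, 0, 8, 128, 0, 0, 0, 64, 0, 0, 0, 0

Derivation:
Slide right:
row 0: [32, 0, 0, 0] -> [0, 0, 0, 32]
row 1: [0, 8, 64, 64] -> [0, 0, 8, 128]
row 2: [0, 64, 0, 0] -> [0, 0, 0, 64]
row 3: [0, 0, 0, 0] -> [0, 0, 0, 0]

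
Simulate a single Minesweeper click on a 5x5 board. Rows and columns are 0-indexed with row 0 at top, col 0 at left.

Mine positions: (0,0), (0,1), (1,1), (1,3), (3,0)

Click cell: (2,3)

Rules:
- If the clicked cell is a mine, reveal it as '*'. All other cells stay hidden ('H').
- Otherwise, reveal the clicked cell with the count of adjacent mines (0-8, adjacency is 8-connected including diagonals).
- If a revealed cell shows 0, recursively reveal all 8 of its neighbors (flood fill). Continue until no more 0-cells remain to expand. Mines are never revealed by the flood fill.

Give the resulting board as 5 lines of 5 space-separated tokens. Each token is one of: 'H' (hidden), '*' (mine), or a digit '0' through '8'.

H H H H H
H H H H H
H H H 1 H
H H H H H
H H H H H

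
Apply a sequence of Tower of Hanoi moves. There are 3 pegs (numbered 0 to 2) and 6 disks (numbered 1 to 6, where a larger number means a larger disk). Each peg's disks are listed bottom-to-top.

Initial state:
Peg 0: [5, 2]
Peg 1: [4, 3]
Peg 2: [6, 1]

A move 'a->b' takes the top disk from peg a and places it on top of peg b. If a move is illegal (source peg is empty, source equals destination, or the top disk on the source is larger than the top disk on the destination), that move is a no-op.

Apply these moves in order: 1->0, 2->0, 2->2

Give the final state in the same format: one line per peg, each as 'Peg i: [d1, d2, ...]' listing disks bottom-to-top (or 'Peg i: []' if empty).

After move 1 (1->0):
Peg 0: [5, 2]
Peg 1: [4, 3]
Peg 2: [6, 1]

After move 2 (2->0):
Peg 0: [5, 2, 1]
Peg 1: [4, 3]
Peg 2: [6]

After move 3 (2->2):
Peg 0: [5, 2, 1]
Peg 1: [4, 3]
Peg 2: [6]

Answer: Peg 0: [5, 2, 1]
Peg 1: [4, 3]
Peg 2: [6]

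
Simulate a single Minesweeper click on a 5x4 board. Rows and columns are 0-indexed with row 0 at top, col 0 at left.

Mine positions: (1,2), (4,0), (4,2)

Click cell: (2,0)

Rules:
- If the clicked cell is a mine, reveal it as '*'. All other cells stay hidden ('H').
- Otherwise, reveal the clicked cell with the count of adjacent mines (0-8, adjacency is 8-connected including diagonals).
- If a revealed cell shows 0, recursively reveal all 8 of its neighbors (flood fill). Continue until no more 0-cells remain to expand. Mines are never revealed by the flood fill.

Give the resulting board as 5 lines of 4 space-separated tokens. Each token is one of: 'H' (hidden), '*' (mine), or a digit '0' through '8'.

0 1 H H
0 1 H H
0 1 H H
1 2 H H
H H H H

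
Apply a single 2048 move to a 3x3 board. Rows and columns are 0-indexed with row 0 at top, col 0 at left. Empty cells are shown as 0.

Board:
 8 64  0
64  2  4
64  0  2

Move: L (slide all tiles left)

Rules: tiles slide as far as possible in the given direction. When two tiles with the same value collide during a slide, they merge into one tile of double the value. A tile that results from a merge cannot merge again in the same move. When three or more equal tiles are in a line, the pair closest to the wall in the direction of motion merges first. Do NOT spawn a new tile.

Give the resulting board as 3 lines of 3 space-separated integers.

Slide left:
row 0: [8, 64, 0] -> [8, 64, 0]
row 1: [64, 2, 4] -> [64, 2, 4]
row 2: [64, 0, 2] -> [64, 2, 0]

Answer:  8 64  0
64  2  4
64  2  0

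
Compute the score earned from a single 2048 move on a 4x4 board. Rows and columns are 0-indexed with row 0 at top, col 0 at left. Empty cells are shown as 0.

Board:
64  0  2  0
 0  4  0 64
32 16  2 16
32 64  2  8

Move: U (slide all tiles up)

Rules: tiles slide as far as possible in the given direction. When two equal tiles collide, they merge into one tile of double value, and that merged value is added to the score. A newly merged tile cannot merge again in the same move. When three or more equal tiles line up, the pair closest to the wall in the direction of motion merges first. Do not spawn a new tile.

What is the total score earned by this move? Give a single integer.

Slide up:
col 0: [64, 0, 32, 32] -> [64, 64, 0, 0]  score +64 (running 64)
col 1: [0, 4, 16, 64] -> [4, 16, 64, 0]  score +0 (running 64)
col 2: [2, 0, 2, 2] -> [4, 2, 0, 0]  score +4 (running 68)
col 3: [0, 64, 16, 8] -> [64, 16, 8, 0]  score +0 (running 68)
Board after move:
64  4  4 64
64 16  2 16
 0 64  0  8
 0  0  0  0

Answer: 68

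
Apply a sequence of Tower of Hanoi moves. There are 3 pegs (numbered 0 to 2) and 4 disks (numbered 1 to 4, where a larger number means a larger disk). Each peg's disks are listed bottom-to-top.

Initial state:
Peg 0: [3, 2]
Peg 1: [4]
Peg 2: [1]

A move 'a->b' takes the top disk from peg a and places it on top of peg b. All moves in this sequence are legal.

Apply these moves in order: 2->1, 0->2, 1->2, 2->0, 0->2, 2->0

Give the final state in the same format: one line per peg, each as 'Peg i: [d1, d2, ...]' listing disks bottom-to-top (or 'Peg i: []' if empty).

Answer: Peg 0: [3, 1]
Peg 1: [4]
Peg 2: [2]

Derivation:
After move 1 (2->1):
Peg 0: [3, 2]
Peg 1: [4, 1]
Peg 2: []

After move 2 (0->2):
Peg 0: [3]
Peg 1: [4, 1]
Peg 2: [2]

After move 3 (1->2):
Peg 0: [3]
Peg 1: [4]
Peg 2: [2, 1]

After move 4 (2->0):
Peg 0: [3, 1]
Peg 1: [4]
Peg 2: [2]

After move 5 (0->2):
Peg 0: [3]
Peg 1: [4]
Peg 2: [2, 1]

After move 6 (2->0):
Peg 0: [3, 1]
Peg 1: [4]
Peg 2: [2]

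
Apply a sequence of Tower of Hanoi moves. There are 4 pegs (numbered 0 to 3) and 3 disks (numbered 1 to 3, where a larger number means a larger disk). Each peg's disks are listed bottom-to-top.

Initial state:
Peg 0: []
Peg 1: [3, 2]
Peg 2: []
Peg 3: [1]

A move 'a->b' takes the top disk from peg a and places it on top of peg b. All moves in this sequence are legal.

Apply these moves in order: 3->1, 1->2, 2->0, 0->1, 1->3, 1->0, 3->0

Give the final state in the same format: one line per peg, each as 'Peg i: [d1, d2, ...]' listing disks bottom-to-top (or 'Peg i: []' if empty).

Answer: Peg 0: [2, 1]
Peg 1: [3]
Peg 2: []
Peg 3: []

Derivation:
After move 1 (3->1):
Peg 0: []
Peg 1: [3, 2, 1]
Peg 2: []
Peg 3: []

After move 2 (1->2):
Peg 0: []
Peg 1: [3, 2]
Peg 2: [1]
Peg 3: []

After move 3 (2->0):
Peg 0: [1]
Peg 1: [3, 2]
Peg 2: []
Peg 3: []

After move 4 (0->1):
Peg 0: []
Peg 1: [3, 2, 1]
Peg 2: []
Peg 3: []

After move 5 (1->3):
Peg 0: []
Peg 1: [3, 2]
Peg 2: []
Peg 3: [1]

After move 6 (1->0):
Peg 0: [2]
Peg 1: [3]
Peg 2: []
Peg 3: [1]

After move 7 (3->0):
Peg 0: [2, 1]
Peg 1: [3]
Peg 2: []
Peg 3: []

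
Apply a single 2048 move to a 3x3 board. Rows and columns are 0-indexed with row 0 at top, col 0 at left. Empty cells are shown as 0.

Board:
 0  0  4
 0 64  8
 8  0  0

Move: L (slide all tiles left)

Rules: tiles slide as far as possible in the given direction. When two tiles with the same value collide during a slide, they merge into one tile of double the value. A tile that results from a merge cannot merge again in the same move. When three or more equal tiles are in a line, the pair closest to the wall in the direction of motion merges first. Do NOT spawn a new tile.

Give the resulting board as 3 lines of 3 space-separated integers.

Slide left:
row 0: [0, 0, 4] -> [4, 0, 0]
row 1: [0, 64, 8] -> [64, 8, 0]
row 2: [8, 0, 0] -> [8, 0, 0]

Answer:  4  0  0
64  8  0
 8  0  0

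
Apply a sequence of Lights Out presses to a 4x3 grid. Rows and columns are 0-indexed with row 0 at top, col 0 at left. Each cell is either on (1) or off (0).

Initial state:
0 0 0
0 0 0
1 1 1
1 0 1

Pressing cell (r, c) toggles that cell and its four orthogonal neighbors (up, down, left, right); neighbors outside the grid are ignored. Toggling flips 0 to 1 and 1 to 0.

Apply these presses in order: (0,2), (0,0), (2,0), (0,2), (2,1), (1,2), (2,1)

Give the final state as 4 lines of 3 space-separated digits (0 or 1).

After press 1 at (0,2):
0 1 1
0 0 1
1 1 1
1 0 1

After press 2 at (0,0):
1 0 1
1 0 1
1 1 1
1 0 1

After press 3 at (2,0):
1 0 1
0 0 1
0 0 1
0 0 1

After press 4 at (0,2):
1 1 0
0 0 0
0 0 1
0 0 1

After press 5 at (2,1):
1 1 0
0 1 0
1 1 0
0 1 1

After press 6 at (1,2):
1 1 1
0 0 1
1 1 1
0 1 1

After press 7 at (2,1):
1 1 1
0 1 1
0 0 0
0 0 1

Answer: 1 1 1
0 1 1
0 0 0
0 0 1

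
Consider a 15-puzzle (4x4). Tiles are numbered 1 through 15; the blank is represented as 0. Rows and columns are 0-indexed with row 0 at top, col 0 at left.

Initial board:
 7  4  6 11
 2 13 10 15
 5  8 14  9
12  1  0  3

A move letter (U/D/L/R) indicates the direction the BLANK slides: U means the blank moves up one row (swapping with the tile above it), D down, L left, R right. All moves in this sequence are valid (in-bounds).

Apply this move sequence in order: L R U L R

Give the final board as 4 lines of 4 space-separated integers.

Answer:  7  4  6 11
 2 13 10 15
 5  8  0  9
12  1 14  3

Derivation:
After move 1 (L):
 7  4  6 11
 2 13 10 15
 5  8 14  9
12  0  1  3

After move 2 (R):
 7  4  6 11
 2 13 10 15
 5  8 14  9
12  1  0  3

After move 3 (U):
 7  4  6 11
 2 13 10 15
 5  8  0  9
12  1 14  3

After move 4 (L):
 7  4  6 11
 2 13 10 15
 5  0  8  9
12  1 14  3

After move 5 (R):
 7  4  6 11
 2 13 10 15
 5  8  0  9
12  1 14  3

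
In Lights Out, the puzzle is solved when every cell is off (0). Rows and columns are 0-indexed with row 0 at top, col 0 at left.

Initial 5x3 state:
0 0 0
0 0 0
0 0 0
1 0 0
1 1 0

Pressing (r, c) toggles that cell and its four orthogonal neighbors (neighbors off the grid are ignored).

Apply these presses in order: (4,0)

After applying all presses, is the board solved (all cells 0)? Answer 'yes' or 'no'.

After press 1 at (4,0):
0 0 0
0 0 0
0 0 0
0 0 0
0 0 0

Lights still on: 0

Answer: yes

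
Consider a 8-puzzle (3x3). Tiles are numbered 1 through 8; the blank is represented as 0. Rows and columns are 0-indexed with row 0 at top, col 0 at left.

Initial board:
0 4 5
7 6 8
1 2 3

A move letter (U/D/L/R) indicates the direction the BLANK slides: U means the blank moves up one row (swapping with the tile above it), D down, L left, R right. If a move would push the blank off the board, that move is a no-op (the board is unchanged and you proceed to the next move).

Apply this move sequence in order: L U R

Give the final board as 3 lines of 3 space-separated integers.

Answer: 4 0 5
7 6 8
1 2 3

Derivation:
After move 1 (L):
0 4 5
7 6 8
1 2 3

After move 2 (U):
0 4 5
7 6 8
1 2 3

After move 3 (R):
4 0 5
7 6 8
1 2 3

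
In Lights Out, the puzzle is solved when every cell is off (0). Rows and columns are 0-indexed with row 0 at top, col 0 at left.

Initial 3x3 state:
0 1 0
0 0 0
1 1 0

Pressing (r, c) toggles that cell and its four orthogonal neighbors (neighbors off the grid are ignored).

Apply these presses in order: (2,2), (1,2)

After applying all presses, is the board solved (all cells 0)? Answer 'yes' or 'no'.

Answer: no

Derivation:
After press 1 at (2,2):
0 1 0
0 0 1
1 0 1

After press 2 at (1,2):
0 1 1
0 1 0
1 0 0

Lights still on: 4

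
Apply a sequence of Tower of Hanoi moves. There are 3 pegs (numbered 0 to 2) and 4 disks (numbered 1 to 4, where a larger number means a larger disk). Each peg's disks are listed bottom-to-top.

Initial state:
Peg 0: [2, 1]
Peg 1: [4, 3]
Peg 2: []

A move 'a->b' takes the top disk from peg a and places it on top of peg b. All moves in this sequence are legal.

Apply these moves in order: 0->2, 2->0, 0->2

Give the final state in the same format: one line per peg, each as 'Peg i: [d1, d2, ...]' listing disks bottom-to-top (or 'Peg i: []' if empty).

Answer: Peg 0: [2]
Peg 1: [4, 3]
Peg 2: [1]

Derivation:
After move 1 (0->2):
Peg 0: [2]
Peg 1: [4, 3]
Peg 2: [1]

After move 2 (2->0):
Peg 0: [2, 1]
Peg 1: [4, 3]
Peg 2: []

After move 3 (0->2):
Peg 0: [2]
Peg 1: [4, 3]
Peg 2: [1]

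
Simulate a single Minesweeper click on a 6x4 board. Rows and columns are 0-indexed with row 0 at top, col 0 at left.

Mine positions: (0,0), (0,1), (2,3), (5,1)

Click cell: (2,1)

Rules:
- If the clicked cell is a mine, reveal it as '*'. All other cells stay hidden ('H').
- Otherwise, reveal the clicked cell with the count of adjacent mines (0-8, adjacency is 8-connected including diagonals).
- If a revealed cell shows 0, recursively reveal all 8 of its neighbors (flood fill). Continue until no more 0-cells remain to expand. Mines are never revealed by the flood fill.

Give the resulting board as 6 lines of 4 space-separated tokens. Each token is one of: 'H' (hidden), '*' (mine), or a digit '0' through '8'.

H H H H
2 2 2 H
0 0 1 H
0 0 1 H
1 1 1 H
H H H H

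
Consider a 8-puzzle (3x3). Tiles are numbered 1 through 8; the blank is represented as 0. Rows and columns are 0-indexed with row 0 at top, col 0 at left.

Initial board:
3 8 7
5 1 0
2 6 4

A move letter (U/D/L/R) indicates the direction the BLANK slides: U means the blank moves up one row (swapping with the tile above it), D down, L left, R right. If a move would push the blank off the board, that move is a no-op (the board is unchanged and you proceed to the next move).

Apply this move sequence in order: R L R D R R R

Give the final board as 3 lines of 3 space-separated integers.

Answer: 3 8 7
5 1 4
2 6 0

Derivation:
After move 1 (R):
3 8 7
5 1 0
2 6 4

After move 2 (L):
3 8 7
5 0 1
2 6 4

After move 3 (R):
3 8 7
5 1 0
2 6 4

After move 4 (D):
3 8 7
5 1 4
2 6 0

After move 5 (R):
3 8 7
5 1 4
2 6 0

After move 6 (R):
3 8 7
5 1 4
2 6 0

After move 7 (R):
3 8 7
5 1 4
2 6 0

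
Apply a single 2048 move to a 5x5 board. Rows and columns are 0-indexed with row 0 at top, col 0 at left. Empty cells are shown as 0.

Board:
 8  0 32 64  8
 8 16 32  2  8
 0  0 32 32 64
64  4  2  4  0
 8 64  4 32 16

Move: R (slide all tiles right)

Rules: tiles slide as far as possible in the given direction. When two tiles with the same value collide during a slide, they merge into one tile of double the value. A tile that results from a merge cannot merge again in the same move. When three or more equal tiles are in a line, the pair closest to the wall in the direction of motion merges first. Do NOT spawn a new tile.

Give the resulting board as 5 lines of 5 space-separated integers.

Answer:  0  8 32 64  8
 8 16 32  2  8
 0  0  0 64 64
 0 64  4  2  4
 8 64  4 32 16

Derivation:
Slide right:
row 0: [8, 0, 32, 64, 8] -> [0, 8, 32, 64, 8]
row 1: [8, 16, 32, 2, 8] -> [8, 16, 32, 2, 8]
row 2: [0, 0, 32, 32, 64] -> [0, 0, 0, 64, 64]
row 3: [64, 4, 2, 4, 0] -> [0, 64, 4, 2, 4]
row 4: [8, 64, 4, 32, 16] -> [8, 64, 4, 32, 16]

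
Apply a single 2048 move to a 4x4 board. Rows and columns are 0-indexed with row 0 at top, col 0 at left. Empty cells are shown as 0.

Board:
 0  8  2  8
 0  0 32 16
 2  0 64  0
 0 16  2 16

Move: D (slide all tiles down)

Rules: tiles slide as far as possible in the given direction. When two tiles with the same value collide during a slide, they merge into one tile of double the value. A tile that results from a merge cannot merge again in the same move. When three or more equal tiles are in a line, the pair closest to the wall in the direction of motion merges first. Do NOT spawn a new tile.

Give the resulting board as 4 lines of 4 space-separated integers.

Slide down:
col 0: [0, 0, 2, 0] -> [0, 0, 0, 2]
col 1: [8, 0, 0, 16] -> [0, 0, 8, 16]
col 2: [2, 32, 64, 2] -> [2, 32, 64, 2]
col 3: [8, 16, 0, 16] -> [0, 0, 8, 32]

Answer:  0  0  2  0
 0  0 32  0
 0  8 64  8
 2 16  2 32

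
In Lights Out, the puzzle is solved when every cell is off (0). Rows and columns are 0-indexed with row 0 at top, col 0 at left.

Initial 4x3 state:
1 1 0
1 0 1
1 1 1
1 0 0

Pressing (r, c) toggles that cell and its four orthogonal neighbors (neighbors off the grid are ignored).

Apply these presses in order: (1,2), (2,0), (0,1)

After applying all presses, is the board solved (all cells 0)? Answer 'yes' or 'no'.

After press 1 at (1,2):
1 1 1
1 1 0
1 1 0
1 0 0

After press 2 at (2,0):
1 1 1
0 1 0
0 0 0
0 0 0

After press 3 at (0,1):
0 0 0
0 0 0
0 0 0
0 0 0

Lights still on: 0

Answer: yes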